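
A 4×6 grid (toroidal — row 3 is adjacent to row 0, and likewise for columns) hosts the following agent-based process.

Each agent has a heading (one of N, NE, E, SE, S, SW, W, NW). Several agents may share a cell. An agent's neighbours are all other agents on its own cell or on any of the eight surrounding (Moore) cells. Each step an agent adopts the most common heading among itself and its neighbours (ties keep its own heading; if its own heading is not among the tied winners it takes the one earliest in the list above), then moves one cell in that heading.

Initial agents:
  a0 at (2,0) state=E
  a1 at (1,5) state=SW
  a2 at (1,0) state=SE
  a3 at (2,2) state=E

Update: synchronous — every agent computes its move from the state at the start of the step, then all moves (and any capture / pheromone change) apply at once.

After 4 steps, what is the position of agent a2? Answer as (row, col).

t=1: a0@(2,1):E a1@(2,4):SW a2@(2,1):SE a3@(2,3):E
t=2: a0@(2,2):E a1@(3,3):SW a2@(3,2):SE a3@(2,4):E
t=3: a0@(2,3):E a1@(3,4):E a2@(0,3):SE a3@(2,5):E
t=4: a0@(2,4):E a1@(3,5):E a2@(1,4):SE a3@(2,0):E

(1, 4)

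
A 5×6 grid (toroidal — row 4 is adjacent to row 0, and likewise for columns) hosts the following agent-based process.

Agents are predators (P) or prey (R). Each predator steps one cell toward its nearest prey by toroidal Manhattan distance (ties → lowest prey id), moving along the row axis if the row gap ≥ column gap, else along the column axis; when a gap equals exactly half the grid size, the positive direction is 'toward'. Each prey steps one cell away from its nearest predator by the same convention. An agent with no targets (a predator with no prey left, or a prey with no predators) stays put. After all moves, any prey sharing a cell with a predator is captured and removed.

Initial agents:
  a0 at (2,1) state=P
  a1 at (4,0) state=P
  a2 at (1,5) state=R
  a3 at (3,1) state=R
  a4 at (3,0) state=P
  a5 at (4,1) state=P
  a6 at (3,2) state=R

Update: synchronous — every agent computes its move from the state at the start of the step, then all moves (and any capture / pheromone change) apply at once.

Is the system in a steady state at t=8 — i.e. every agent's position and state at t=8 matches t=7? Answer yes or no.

no

t=1: a0@(3,1):P a1@(3,0):P a2@(1,4):R a3@(4,1):R a4@(3,1):P a5@(3,1):P a6@(4,2):R
t=2: a0@(4,1):P a1@(4,0):P a2@(0,4):R a3@(0,1):R a4@(4,1):P a5@(4,1):P a6@(0,2):R
t=3: a0@(0,1):P a1@(0,0):P a2@(0,3):R a3@(1,1):R a4@(0,1):P a5@(0,1):P a6@(1,2):R
t=4: a0@(1,1):P a1@(1,0):P a2@(0,4):R a3@(2,1):R a4@(1,1):P a5@(1,1):P a6@(2,2):R
t=5: a0@(2,1):P a1@(2,0):P a2@(0,3):R a3@(3,1):R a4@(2,1):P a5@(2,1):P a6@(3,2):R
t=6: a0@(3,1):P a1@(3,0):P a2@(4,3):R a3@(4,1):R a4@(3,1):P a5@(3,1):P a6@(4,2):R
t=7: a0@(4,1):P a1@(4,0):P a2@(4,4):R a3@(0,1):R a4@(4,1):P a5@(4,1):P a6@(0,2):R
t=8: a0@(0,1):P a1@(4,5):P a2@(4,3):R a3@(1,1):R a4@(0,1):P a5@(0,1):P a6@(1,2):R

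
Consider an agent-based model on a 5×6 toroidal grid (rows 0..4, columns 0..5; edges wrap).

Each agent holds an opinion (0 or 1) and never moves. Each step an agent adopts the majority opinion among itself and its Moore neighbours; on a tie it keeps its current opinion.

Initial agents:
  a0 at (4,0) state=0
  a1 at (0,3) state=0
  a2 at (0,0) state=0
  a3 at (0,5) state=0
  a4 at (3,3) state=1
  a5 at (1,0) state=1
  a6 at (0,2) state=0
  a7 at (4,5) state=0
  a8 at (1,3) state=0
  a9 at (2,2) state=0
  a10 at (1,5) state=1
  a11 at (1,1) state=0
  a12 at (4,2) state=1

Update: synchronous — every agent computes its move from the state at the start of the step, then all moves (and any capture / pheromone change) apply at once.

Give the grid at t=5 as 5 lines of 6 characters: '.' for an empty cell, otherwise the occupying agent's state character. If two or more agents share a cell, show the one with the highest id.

0.00.0
00.0.0
..0...
...1..
0.1..0

t=1: a0@(4,0):0 a1@(0,3):0 a2@(0,0):0 a3@(0,5):0 a4@(3,3):1 a5@(1,0):0 a6@(0,2):0 a7@(4,5):0 a8@(1,3):0 a9@(2,2):0 a10@(1,5):1 a11@(1,1):0 a12@(4,2):1
t=2: a0@(4,0):0 a1@(0,3):0 a2@(0,0):0 a3@(0,5):0 a4@(3,3):1 a5@(1,0):0 a6@(0,2):0 a7@(4,5):0 a8@(1,3):0 a9@(2,2):0 a10@(1,5):0 a11@(1,1):0 a12@(4,2):1
t=3: (unchanged — steady state)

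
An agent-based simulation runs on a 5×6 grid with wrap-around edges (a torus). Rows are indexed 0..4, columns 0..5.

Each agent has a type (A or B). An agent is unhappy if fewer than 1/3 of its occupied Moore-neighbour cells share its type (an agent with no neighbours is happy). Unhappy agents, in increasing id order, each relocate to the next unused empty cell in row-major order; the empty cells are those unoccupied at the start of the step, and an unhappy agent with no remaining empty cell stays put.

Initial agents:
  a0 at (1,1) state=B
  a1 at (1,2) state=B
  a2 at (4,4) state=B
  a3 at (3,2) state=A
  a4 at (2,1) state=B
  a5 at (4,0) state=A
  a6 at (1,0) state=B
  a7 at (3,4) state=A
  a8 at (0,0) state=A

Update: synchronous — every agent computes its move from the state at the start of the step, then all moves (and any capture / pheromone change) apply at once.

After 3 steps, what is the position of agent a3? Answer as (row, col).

(0, 4)

t=1: a0@(1,1):B a1@(1,2):B a2@(0,1):B a3@(0,2):A a4@(2,1):B a5@(4,0):A a6@(1,0):B a7@(0,3):A a8@(0,0):A
t=2: a0@(1,1):B a1@(1,2):B a2@(0,1):B a3@(0,4):A a4@(2,1):B a5@(4,0):A a6@(1,0):B a7@(0,3):A a8@(0,5):A
t=3: (unchanged — steady state)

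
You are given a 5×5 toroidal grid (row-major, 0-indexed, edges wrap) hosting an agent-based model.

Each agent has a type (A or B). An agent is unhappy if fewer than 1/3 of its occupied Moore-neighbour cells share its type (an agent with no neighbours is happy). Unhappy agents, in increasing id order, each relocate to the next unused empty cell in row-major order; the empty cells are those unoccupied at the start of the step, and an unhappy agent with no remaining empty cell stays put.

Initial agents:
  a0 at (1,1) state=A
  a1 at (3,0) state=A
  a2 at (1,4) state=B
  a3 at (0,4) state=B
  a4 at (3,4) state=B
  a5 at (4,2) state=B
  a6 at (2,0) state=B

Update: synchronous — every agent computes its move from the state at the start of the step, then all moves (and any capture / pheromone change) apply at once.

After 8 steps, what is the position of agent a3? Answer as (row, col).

(0, 4)

t=1: a0@(0,0):A a1@(0,1):A a2@(1,4):B a3@(0,4):B a4@(3,4):B a5@(4,2):B a6@(2,0):B
t=2: a0@(0,0):A a1@(0,1):A a2@(1,4):B a3@(0,4):B a4@(3,4):B a5@(0,2):B a6@(2,0):B
t=3: a0@(0,0):A a1@(0,1):A a2@(1,4):B a3@(0,4):B a4@(3,4):B a5@(0,3):B a6@(2,0):B
t=4: (unchanged — steady state)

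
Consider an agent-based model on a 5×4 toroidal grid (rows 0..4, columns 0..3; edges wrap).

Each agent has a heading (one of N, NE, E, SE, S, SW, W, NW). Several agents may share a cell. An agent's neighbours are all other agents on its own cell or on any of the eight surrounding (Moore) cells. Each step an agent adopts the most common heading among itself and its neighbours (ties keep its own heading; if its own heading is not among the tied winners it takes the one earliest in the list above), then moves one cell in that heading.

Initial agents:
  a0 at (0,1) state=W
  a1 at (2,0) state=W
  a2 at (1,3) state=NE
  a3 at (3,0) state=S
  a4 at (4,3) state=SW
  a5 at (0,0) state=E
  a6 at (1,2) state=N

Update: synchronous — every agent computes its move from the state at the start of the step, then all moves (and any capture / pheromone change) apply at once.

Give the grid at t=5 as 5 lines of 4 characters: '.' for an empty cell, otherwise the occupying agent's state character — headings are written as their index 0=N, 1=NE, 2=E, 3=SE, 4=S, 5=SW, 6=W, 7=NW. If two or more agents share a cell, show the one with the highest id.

t=1: a0@(0,0):W a1@(2,3):W a2@(0,0):NE a3@(4,0):S a4@(0,2):SW a5@(0,1):E a6@(0,2):N
t=2: a0@(0,3):W a1@(2,2):W a2@(4,1):NE a3@(0,0):S a4@(1,1):SW a5@(0,2):E a6@(4,2):N
t=3: a0@(0,2):W a1@(2,1):W a2@(3,2):NE a3@(1,0):S a4@(2,0):SW a5@(0,3):E a6@(3,2):N
t=4: a0@(0,1):W a1@(2,0):W a2@(2,3):NE a3@(2,0):S a4@(3,3):SW a5@(0,0):E a6@(2,2):N
t=5: a0@(0,0):W a1@(2,3):W a2@(1,0):NE a3@(3,0):S a4@(4,2):SW a5@(0,1):E a6@(1,2):N

62..
1.0.
...6
4...
..5.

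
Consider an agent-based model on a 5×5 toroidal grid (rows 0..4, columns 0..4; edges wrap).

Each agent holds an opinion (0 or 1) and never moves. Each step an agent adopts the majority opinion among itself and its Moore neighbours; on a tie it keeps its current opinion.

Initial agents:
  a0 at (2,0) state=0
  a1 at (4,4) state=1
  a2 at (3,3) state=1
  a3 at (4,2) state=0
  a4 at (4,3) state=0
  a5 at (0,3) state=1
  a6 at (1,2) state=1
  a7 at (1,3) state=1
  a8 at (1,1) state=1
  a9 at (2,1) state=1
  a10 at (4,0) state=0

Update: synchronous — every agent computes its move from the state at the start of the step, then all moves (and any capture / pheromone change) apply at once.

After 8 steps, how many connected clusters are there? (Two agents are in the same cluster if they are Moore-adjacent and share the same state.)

t=1: a0@(2,0):1 a1@(4,4):1 a2@(3,3):1 a3@(4,2):0 a4@(4,3):1 a5@(0,3):1 a6@(1,2):1 a7@(1,3):1 a8@(1,1):1 a9@(2,1):1 a10@(4,0):0
t=2: a0@(2,0):1 a1@(4,4):1 a2@(3,3):1 a3@(4,2):1 a4@(4,3):1 a5@(0,3):1 a6@(1,2):1 a7@(1,3):1 a8@(1,1):1 a9@(2,1):1 a10@(4,0):0
t=3: (unchanged — steady state)

2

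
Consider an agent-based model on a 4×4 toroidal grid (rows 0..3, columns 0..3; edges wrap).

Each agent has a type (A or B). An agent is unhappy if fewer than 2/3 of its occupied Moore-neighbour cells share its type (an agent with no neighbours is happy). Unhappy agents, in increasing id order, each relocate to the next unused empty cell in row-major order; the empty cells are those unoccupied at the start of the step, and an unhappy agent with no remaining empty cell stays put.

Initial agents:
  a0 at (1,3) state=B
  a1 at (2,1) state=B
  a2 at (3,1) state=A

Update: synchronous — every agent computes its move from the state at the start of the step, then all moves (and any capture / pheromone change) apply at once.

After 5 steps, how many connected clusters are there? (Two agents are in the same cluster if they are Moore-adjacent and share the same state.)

2

t=1: a0@(1,3):B a1@(0,0):B a2@(0,1):A
t=2: a0@(1,3):B a1@(0,2):B a2@(0,3):A
t=3: a0@(0,0):B a1@(0,1):B a2@(1,0):A
t=4: a0@(0,2):B a1@(0,3):B a2@(1,1):A
t=5: a0@(0,0):B a1@(0,3):B a2@(0,1):A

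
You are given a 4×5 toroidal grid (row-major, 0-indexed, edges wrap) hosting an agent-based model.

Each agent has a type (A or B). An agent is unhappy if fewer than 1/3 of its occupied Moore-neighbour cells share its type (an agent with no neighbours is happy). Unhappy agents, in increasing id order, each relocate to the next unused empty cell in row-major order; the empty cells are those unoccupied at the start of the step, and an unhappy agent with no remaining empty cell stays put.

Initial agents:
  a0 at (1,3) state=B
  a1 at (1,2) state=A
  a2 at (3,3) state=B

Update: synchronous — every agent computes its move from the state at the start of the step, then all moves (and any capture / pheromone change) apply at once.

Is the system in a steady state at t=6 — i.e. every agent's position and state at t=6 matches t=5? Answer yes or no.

yes

t=1: a0@(0,0):B a1@(0,1):A a2@(3,3):B
t=2: a0@(0,2):B a1@(0,3):A a2@(3,3):B
t=3: a0@(0,2):B a1@(0,0):A a2@(3,3):B
t=4: (unchanged — steady state)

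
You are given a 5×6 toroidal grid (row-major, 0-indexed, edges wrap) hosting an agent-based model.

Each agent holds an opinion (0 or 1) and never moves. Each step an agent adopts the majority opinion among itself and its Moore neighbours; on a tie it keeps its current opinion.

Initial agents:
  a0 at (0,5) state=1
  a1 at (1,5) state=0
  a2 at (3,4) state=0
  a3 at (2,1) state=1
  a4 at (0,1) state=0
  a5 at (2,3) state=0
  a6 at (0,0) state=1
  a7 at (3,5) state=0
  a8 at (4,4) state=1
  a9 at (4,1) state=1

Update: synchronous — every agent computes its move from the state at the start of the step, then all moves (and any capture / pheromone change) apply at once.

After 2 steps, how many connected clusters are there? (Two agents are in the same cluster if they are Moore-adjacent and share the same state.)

3

t=1: a0@(0,5):1 a1@(1,5):1 a2@(3,4):0 a3@(2,1):1 a4@(0,1):1 a5@(2,3):0 a6@(0,0):1 a7@(3,5):0 a8@(4,4):1 a9@(4,1):1
t=2: (unchanged — steady state)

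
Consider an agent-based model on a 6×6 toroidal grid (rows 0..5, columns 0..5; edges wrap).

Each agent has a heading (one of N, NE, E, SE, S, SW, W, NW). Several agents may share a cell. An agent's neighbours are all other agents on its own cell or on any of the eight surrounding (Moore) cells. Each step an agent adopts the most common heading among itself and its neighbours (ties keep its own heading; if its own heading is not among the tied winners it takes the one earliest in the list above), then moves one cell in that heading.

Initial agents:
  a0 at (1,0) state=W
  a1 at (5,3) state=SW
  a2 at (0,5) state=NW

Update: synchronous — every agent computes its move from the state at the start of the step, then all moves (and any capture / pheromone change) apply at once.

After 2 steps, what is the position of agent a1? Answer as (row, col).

t=1: a0@(1,5):W a1@(0,2):SW a2@(5,4):NW
t=2: a0@(1,4):W a1@(1,1):SW a2@(4,3):NW

(1, 1)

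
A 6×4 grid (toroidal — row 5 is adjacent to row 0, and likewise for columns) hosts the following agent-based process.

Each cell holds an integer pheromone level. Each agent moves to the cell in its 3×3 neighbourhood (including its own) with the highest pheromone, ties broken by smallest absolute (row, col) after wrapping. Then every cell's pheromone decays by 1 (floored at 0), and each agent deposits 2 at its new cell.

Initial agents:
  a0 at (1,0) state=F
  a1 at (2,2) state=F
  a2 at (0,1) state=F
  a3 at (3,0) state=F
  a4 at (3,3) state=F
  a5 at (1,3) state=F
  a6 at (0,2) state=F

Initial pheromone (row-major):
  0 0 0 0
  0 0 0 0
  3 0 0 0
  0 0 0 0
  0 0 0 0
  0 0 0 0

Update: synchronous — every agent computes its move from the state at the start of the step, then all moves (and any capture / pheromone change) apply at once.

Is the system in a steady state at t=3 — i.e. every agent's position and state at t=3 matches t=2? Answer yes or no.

yes

t=1: a0@(2,0) a1@(1,1) a2@(0,0) a3@(2,0) a4@(2,0) a5@(2,0) a6@(0,1) | pheromone: 2 2 0 0 / 0 2 0 0 / 10 0 0 0 / 0 0 0 0 / 0 0 0 0 / 0 0 0 0
t=2: a0@(2,0) a1@(2,0) a2@(0,0) a3@(2,0) a4@(2,0) a5@(2,0) a6@(0,0) | pheromone: 5 1 0 0 / 0 1 0 0 / 19 0 0 0 / 0 0 0 0 / 0 0 0 0 / 0 0 0 0
t=3: a0@(2,0) a1@(2,0) a2@(0,0) a3@(2,0) a4@(2,0) a5@(2,0) a6@(0,0) | pheromone: 8 0 0 0 / 0 0 0 0 / 28 0 0 0 / 0 0 0 0 / 0 0 0 0 / 0 0 0 0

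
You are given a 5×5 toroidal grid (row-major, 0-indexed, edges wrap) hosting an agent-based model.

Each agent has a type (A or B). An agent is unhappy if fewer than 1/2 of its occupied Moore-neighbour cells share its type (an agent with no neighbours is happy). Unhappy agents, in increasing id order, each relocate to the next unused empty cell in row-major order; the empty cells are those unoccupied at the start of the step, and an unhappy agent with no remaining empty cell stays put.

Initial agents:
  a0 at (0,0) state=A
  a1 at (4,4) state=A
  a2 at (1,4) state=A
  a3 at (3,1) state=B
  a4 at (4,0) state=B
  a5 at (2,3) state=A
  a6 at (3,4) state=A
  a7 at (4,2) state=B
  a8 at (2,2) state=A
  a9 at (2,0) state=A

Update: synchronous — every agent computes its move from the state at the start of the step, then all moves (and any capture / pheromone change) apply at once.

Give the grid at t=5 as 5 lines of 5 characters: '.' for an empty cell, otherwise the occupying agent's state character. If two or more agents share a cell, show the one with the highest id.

t=1: a0@(0,0):A a1@(4,4):A a2@(1,4):A a3@(3,1):B a4@(0,1):B a5@(2,3):A a6@(3,4):A a7@(4,2):B a8@(2,2):A a9@(2,0):A
t=2: a0@(0,0):A a1@(4,4):A a2@(1,4):A a3@(0,2):B a4@(0,1):B a5@(2,3):A a6@(3,4):A a7@(4,2):B a8@(2,2):A a9@(2,0):A
t=3: (unchanged — steady state)

ABB..
....A
A.AA.
....A
..B.A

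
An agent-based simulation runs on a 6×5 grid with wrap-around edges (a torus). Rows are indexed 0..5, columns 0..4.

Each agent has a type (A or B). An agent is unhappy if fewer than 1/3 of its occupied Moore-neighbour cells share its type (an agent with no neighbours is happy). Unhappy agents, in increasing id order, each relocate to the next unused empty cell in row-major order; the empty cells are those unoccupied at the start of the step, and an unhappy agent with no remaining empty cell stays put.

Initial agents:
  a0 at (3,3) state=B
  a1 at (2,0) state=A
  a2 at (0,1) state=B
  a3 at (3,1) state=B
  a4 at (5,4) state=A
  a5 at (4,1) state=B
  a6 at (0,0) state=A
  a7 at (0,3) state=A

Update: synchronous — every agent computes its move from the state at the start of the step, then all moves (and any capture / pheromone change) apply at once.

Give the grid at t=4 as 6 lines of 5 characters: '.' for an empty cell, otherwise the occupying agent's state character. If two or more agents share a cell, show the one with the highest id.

t=1: a0@(3,3):B a1@(0,2):A a2@(0,4):B a3@(3,1):B a4@(5,4):A a5@(4,1):B a6@(0,0):A a7@(0,3):A
t=2: a0@(3,3):B a1@(0,2):A a2@(0,1):B a3@(3,1):B a4@(5,4):A a5@(4,1):B a6@(0,0):A a7@(0,3):A
t=3: a0@(3,3):B a1@(0,2):A a2@(0,4):B a3@(3,1):B a4@(5,4):A a5@(4,1):B a6@(0,0):A a7@(0,3):A
t=4: a0@(3,3):B a1@(0,2):A a2@(0,1):B a3@(3,1):B a4@(5,4):A a5@(4,1):B a6@(0,0):A a7@(0,3):A

ABAA.
.....
.....
.B.B.
.B...
....A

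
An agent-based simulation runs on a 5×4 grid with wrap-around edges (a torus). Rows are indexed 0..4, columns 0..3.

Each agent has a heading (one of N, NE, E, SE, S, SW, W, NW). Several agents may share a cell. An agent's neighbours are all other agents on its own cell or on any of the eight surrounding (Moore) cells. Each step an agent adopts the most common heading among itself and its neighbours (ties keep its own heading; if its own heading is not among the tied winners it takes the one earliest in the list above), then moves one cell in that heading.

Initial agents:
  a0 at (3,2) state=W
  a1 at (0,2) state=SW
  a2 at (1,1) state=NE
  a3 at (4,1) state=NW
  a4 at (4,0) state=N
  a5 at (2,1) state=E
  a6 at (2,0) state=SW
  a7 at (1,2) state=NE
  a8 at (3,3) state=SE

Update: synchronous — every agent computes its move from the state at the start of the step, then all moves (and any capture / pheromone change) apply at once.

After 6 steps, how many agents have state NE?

t=1: a0@(3,1):W a1@(4,3):NE a2@(0,2):NE a3@(3,0):NW a4@(3,0):N a5@(1,2):NE a6@(3,3):SW a7@(0,3):NE a8@(4,0):SE
t=2: a0@(3,0):W a1@(3,0):NE a2@(4,3):NE a3@(2,3):NW a4@(2,0):N a5@(0,3):NE a6@(4,2):SW a7@(4,0):NE a8@(3,1):NE
t=3: a0@(2,1):NE a1@(2,1):NE a2@(3,0):NE a3@(1,2):NW a4@(1,1):NE a5@(4,0):NE a6@(3,3):NE a7@(3,1):NE a8@(2,2):NE
t=4: a0@(1,2):NE a1@(1,2):NE a2@(2,1):NE a3@(0,3):NE a4@(0,2):NE a5@(3,1):NE a6@(2,0):NE a7@(2,2):NE a8@(1,3):NE
t=5: a0@(0,3):NE a1@(0,3):NE a2@(1,2):NE a3@(4,0):NE a4@(4,3):NE a5@(2,2):NE a6@(1,1):NE a7@(1,3):NE a8@(0,0):NE
t=6: a0@(4,0):NE a1@(4,0):NE a2@(0,3):NE a3@(3,1):NE a4@(3,0):NE a5@(1,3):NE a6@(0,2):NE a7@(0,0):NE a8@(4,1):NE

9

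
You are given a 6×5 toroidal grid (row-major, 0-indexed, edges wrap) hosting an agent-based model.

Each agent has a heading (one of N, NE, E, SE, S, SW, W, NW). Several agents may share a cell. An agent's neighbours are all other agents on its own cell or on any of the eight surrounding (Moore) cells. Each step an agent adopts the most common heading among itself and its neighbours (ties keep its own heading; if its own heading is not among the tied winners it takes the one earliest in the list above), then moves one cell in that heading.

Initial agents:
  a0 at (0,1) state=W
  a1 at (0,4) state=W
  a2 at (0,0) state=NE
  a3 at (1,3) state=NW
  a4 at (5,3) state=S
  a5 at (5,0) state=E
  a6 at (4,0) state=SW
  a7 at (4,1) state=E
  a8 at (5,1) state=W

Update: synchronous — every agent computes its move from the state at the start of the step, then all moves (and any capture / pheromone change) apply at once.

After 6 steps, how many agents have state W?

7

t=1: a0@(0,0):W a1@(0,3):W a2@(0,4):W a3@(0,2):NW a4@(0,3):S a5@(5,4):W a6@(4,1):E a7@(4,2):E a8@(5,0):W
t=2: a0@(0,4):W a1@(0,2):W a2@(0,3):W a3@(5,1):NW a4@(0,2):W a5@(5,3):W a6@(4,2):E a7@(4,3):E a8@(5,4):W
t=3: a0@(0,3):W a1@(0,1):W a2@(0,2):W a3@(5,0):W a4@(0,1):W a5@(5,2):W a6@(4,3):E a7@(4,4):E a8@(5,3):W
t=4: a0@(0,2):W a1@(0,0):W a2@(0,1):W a3@(5,4):W a4@(0,0):W a5@(5,1):W a6@(4,4):E a7@(4,0):E a8@(5,2):W
t=5: a0@(0,1):W a1@(0,4):W a2@(0,0):W a3@(5,3):W a4@(0,4):W a5@(5,0):W a6@(4,0):E a7@(4,1):E a8@(5,1):W
t=6: a0@(0,0):W a1@(0,3):W a2@(0,4):W a3@(5,2):W a4@(0,3):W a5@(5,4):W a6@(4,1):E a7@(4,2):E a8@(5,0):W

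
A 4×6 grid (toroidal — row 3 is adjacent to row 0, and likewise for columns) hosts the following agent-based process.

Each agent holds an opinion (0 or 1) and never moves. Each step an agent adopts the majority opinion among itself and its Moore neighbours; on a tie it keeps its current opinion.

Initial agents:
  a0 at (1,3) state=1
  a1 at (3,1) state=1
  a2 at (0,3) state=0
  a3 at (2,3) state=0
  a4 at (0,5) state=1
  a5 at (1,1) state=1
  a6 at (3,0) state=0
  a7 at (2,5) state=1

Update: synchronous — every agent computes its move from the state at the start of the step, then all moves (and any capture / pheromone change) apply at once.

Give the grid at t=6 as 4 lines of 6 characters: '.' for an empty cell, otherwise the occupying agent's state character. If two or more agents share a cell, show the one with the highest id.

...0.1
.1.0..
...0.1
11....

t=1: a0@(1,3):0 a1@(3,1):1 a2@(0,3):0 a3@(2,3):0 a4@(0,5):1 a5@(1,1):1 a6@(3,0):1 a7@(2,5):1
t=2: (unchanged — steady state)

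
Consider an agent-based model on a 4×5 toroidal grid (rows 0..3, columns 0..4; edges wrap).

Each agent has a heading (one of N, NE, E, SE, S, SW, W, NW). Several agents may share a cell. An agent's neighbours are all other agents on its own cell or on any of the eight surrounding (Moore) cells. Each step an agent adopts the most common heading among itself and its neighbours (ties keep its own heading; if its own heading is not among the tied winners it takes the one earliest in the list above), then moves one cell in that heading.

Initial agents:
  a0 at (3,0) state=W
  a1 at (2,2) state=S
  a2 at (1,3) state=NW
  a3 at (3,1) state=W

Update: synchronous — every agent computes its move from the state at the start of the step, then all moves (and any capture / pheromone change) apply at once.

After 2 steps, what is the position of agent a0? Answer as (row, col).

t=1: a0@(3,4):W a1@(3,2):S a2@(0,2):NW a3@(3,0):W
t=2: a0@(3,3):W a1@(0,2):S a2@(3,1):NW a3@(3,4):W

(3, 3)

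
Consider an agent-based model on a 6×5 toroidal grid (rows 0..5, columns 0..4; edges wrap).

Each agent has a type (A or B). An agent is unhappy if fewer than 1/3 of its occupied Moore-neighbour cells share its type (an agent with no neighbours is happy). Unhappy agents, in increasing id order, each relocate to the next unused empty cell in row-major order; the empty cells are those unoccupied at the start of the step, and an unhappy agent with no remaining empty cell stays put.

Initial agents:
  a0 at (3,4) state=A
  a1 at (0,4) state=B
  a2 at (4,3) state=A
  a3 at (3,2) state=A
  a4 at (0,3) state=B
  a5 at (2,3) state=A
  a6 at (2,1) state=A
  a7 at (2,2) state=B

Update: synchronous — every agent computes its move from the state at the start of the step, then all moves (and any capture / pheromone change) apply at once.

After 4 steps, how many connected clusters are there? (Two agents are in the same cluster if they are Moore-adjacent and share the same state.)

t=1: a0@(3,4):A a1@(0,4):B a2@(4,3):A a3@(3,2):A a4@(0,3):B a5@(2,3):A a6@(2,1):A a7@(0,0):B
t=2: (unchanged — steady state)

2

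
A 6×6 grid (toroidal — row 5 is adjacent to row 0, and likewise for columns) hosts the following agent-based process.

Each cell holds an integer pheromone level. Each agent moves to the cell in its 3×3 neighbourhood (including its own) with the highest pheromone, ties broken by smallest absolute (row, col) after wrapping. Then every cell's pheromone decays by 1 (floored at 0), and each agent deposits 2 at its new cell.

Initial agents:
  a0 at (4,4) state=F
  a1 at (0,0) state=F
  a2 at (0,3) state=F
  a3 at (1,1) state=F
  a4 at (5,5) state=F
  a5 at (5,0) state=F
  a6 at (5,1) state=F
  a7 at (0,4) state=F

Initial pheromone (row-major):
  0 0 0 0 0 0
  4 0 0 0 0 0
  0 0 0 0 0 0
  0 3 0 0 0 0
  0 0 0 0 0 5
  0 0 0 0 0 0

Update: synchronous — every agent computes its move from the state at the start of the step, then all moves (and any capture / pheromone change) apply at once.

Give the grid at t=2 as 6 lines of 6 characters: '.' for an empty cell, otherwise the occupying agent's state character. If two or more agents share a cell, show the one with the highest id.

..F...
F.....
......
......
.....F
......

t=1: a0@(4,5) a1@(1,0) a2@(0,2) a3@(1,0) a4@(4,5) a5@(4,5) a6@(0,0) a7@(0,3) | pheromone: 2 0 2 2 0 0 / 7 0 0 0 0 0 / 0 0 0 0 0 0 / 0 2 0 0 0 0 / 0 0 0 0 0 10 / 0 0 0 0 0 0
t=2: a0@(4,5) a1@(1,0) a2@(0,2) a3@(1,0) a4@(4,5) a5@(4,5) a6@(1,0) a7@(0,2) | pheromone: 1 0 5 1 0 0 / 12 0 0 0 0 0 / 0 0 0 0 0 0 / 0 1 0 0 0 0 / 0 0 0 0 0 15 / 0 0 0 0 0 0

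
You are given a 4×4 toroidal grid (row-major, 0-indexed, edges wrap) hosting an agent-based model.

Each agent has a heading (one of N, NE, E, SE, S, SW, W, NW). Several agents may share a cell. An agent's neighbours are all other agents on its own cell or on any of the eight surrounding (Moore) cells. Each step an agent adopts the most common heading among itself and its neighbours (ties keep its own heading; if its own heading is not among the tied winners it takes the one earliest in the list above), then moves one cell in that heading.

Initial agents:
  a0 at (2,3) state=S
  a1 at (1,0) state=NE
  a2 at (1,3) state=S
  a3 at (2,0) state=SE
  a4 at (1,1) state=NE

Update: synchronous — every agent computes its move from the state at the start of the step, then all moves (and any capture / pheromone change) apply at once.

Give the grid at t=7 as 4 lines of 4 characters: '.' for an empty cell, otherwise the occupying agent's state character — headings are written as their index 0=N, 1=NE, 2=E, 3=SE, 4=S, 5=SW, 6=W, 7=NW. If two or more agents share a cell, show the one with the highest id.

t=1: a0@(3,3):S a1@(0,1):NE a2@(2,3):S a3@(1,1):NE a4@(0,2):NE
t=2: a0@(0,3):S a1@(3,2):NE a2@(3,3):S a3@(0,2):NE a4@(3,3):NE
t=3: a0@(3,0):NE a1@(2,3):NE a2@(2,0):NE a3@(3,3):NE a4@(2,0):NE
t=4: a0@(2,1):NE a1@(1,0):NE a2@(1,1):NE a3@(2,0):NE a4@(1,1):NE
t=5: a0@(1,2):NE a1@(0,1):NE a2@(0,2):NE a3@(1,1):NE a4@(0,2):NE
t=6: a0@(0,3):NE a1@(3,2):NE a2@(3,3):NE a3@(0,2):NE a4@(3,3):NE
t=7: a0@(3,0):NE a1@(2,3):NE a2@(2,0):NE a3@(3,3):NE a4@(2,0):NE

....
....
1..1
1..1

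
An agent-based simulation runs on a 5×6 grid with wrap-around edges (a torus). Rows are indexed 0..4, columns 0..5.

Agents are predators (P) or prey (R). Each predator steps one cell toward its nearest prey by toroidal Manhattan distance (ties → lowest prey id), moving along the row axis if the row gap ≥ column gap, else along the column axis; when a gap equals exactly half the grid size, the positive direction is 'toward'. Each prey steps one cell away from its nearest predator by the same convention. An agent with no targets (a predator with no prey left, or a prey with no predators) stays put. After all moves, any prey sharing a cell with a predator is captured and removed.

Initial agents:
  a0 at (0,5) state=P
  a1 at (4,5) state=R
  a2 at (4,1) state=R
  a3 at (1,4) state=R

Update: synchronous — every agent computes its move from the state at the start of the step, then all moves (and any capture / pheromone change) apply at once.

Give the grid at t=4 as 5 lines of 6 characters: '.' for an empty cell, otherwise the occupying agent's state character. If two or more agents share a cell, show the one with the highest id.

.....R
.....P
......
......
.R..R.

t=1: a0@(4,5):P a1@(3,5):R a2@(4,2):R a3@(2,4):R
t=2: a0@(3,5):P a1@(2,5):R a2@(4,1):R a3@(1,4):R
t=3: a0@(2,5):P a1@(1,5):R a2@(4,2):R a3@(0,4):R
t=4: a0@(1,5):P a1@(0,5):R a2@(4,1):R a3@(4,4):R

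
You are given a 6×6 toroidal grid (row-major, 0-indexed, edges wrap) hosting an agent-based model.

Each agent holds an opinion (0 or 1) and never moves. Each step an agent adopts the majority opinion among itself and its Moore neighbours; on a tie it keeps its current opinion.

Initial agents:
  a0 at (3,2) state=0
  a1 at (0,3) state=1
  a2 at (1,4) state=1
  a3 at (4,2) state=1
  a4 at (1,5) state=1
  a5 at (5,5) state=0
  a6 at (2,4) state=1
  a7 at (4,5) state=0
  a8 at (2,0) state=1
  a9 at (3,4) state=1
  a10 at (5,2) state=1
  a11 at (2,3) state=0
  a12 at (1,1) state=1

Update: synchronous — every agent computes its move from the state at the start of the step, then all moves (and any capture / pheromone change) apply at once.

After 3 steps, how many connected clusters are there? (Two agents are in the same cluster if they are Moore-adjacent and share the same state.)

2

t=1: a0@(3,2):0 a1@(0,3):1 a2@(1,4):1 a3@(4,2):1 a4@(1,5):1 a5@(5,5):0 a6@(2,4):1 a7@(4,5):0 a8@(2,0):1 a9@(3,4):1 a10@(5,2):1 a11@(2,3):1 a12@(1,1):1
t=2: a0@(3,2):1 a1@(0,3):1 a2@(1,4):1 a3@(4,2):1 a4@(1,5):1 a5@(5,5):0 a6@(2,4):1 a7@(4,5):0 a8@(2,0):1 a9@(3,4):1 a10@(5,2):1 a11@(2,3):1 a12@(1,1):1
t=3: (unchanged — steady state)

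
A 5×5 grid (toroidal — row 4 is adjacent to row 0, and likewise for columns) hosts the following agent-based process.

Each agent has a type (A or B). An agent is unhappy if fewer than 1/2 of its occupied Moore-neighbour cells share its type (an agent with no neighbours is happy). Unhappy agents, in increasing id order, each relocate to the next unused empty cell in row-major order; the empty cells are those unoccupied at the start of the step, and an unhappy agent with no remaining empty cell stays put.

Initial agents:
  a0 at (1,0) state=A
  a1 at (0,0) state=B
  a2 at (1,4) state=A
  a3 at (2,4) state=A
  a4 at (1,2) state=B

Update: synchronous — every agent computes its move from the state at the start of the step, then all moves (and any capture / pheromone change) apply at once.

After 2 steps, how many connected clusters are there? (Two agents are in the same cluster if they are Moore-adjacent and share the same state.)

t=1: a0@(1,0):A a1@(0,1):B a2@(1,4):A a3@(2,4):A a4@(1,2):B
t=2: (unchanged — steady state)

2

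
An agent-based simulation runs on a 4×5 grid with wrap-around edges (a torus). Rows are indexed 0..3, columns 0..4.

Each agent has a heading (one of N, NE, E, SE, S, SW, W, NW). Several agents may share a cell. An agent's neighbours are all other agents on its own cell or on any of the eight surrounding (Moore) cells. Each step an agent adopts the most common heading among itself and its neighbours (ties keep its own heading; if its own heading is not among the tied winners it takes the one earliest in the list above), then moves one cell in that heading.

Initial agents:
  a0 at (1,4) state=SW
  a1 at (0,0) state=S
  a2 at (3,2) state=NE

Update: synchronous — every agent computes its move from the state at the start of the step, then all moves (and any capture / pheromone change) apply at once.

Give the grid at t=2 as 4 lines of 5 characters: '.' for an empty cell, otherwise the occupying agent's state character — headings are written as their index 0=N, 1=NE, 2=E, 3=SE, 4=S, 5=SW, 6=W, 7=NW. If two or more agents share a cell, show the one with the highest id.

.....
....1
4....
..5..

t=1: a0@(2,3):SW a1@(1,0):S a2@(2,3):NE
t=2: a0@(3,2):SW a1@(2,0):S a2@(1,4):NE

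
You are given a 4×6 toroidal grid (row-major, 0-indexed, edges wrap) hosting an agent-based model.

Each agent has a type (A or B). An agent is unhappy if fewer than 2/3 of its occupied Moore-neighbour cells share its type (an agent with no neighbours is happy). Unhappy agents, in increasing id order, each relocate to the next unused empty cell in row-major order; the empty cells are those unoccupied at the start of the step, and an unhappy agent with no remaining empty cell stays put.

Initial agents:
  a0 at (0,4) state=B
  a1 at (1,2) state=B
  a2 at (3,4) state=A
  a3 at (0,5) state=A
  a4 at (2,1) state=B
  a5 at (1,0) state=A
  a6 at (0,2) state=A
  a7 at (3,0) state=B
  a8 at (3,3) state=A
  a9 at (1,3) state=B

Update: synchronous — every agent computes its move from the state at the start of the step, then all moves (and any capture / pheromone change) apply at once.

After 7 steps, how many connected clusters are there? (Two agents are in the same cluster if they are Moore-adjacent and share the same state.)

t=1: a0@(0,0):B a1@(1,2):B a2@(3,4):A a3@(0,1):A a4@(2,1):B a5@(0,3):A a6@(1,1):A a7@(1,4):B a8@(3,3):A a9@(1,3):B
t=2: a0@(0,2):B a1@(0,4):B a2@(3,4):A a3@(0,5):A a4@(1,0):B a5@(1,5):A a6@(2,0):A a7@(2,2):B a8@(3,3):A a9@(1,3):B
t=3: a0@(0,0):B a1@(0,1):B a2@(3,4):A a3@(0,3):A a4@(1,1):B a5@(1,2):A a6@(1,4):A a7@(2,1):B a8@(2,3):A a9@(1,3):B
t=4: a0@(0,0):B a1@(0,1):B a2@(3,4):A a3@(0,3):A a4@(1,1):B a5@(0,2):A a6@(1,4):A a7@(0,4):B a8@(2,3):A a9@(0,5):B
t=5: a0@(0,0):B a1@(0,1):B a2@(1,0):A a3@(0,3):A a4@(1,1):B a5@(1,2):A a6@(1,3):A a7@(1,5):B a8@(2,3):A a9@(2,0):B
t=6: a0@(0,0):B a1@(0,2):B a2@(0,4):A a3@(0,3):A a4@(0,5):B a5@(1,4):A a6@(1,3):A a7@(1,5):B a8@(2,3):A a9@(2,0):B
t=7: a0@(0,0):B a1@(0,1):B a2@(1,0):A a3@(0,3):A a4@(1,1):B a5@(1,4):A a6@(1,3):A a7@(1,2):B a8@(2,3):A a9@(2,0):B

3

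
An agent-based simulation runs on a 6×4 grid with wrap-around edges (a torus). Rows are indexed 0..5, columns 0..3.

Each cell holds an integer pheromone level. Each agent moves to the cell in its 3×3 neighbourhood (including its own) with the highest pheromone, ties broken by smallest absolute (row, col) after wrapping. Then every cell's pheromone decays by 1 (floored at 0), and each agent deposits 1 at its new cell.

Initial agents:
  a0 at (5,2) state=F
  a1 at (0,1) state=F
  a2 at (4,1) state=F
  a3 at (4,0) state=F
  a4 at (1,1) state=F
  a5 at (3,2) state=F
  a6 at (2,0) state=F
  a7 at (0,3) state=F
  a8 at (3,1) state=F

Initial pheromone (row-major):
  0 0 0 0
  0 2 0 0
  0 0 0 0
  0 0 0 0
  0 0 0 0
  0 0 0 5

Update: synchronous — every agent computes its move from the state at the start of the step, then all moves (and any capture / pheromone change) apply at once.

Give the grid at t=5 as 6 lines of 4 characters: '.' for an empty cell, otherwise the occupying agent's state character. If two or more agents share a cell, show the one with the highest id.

t=1: a0@(5,3) a1@(1,1) a2@(3,0) a3@(5,3) a4@(1,1) a5@(2,1) a6@(1,1) a7@(5,3) a8@(2,0) | pheromone: 0 0 0 0 / 0 4 0 0 / 1 1 0 0 / 1 0 0 0 / 0 0 0 0 / 0 0 0 7
t=2: a0@(5,3) a1@(1,1) a2@(2,0) a3@(5,3) a4@(1,1) a5@(1,1) a6@(1,1) a7@(5,3) a8@(1,1) | pheromone: 0 0 0 0 / 0 8 0 0 / 1 0 0 0 / 0 0 0 0 / 0 0 0 0 / 0 0 0 9
t=3: a0@(5,3) a1@(1,1) a2@(1,1) a3@(5,3) a4@(1,1) a5@(1,1) a6@(1,1) a7@(5,3) a8@(1,1) | pheromone: 0 0 0 0 / 0 13 0 0 / 0 0 0 0 / 0 0 0 0 / 0 0 0 0 / 0 0 0 11
t=4: a0@(5,3) a1@(1,1) a2@(1,1) a3@(5,3) a4@(1,1) a5@(1,1) a6@(1,1) a7@(5,3) a8@(1,1) | pheromone: 0 0 0 0 / 0 18 0 0 / 0 0 0 0 / 0 0 0 0 / 0 0 0 0 / 0 0 0 13
t=5: a0@(5,3) a1@(1,1) a2@(1,1) a3@(5,3) a4@(1,1) a5@(1,1) a6@(1,1) a7@(5,3) a8@(1,1) | pheromone: 0 0 0 0 / 0 23 0 0 / 0 0 0 0 / 0 0 0 0 / 0 0 0 0 / 0 0 0 15

....
.F..
....
....
....
...F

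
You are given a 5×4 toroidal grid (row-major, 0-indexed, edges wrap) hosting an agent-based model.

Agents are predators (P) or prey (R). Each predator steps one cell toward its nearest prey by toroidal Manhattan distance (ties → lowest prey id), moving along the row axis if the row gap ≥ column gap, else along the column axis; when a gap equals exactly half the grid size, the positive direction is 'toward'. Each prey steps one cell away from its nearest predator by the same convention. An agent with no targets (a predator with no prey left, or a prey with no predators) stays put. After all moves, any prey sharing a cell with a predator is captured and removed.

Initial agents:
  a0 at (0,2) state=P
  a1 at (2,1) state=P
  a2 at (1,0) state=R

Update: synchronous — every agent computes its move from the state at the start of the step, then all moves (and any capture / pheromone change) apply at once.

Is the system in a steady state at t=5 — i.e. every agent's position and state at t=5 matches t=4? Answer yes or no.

yes

t=1: a0@(0,3):P a1@(1,1):P a2@(0,0):R
t=2: a0@(0,0):P a1@(0,1):P
t=3: (unchanged — steady state)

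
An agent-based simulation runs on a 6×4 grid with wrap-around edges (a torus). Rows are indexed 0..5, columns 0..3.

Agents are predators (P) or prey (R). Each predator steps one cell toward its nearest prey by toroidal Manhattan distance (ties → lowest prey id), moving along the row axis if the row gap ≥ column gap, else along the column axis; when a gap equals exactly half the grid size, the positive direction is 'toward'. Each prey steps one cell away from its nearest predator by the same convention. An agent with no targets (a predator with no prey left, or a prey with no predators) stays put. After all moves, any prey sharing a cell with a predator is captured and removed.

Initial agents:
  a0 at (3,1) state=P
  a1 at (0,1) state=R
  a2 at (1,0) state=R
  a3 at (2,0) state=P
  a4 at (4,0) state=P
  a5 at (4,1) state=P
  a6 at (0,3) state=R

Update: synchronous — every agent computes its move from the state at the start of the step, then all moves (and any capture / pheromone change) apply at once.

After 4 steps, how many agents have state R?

t=1: a0@(4,1):P a1@(1,1):R a2@(0,0):R a3@(1,0):P a4@(5,0):P a5@(5,1):P a6@(5,3):R
t=2: a0@(5,1):P a1@(1,2):R a2@(5,0):R a3@(1,1):P a4@(0,0):P a5@(0,1):P a6@(5,2):R
t=3: a0@(5,0):P a1@(1,3):R a2@(5,3):R a3@(1,2):P a4@(5,0):P a5@(1,1):P a6@(5,3):R
t=4: a0@(5,3):P a1@(1,0):R a2@(5,2):R a3@(1,3):P a4@(5,3):P a5@(1,2):P a6@(5,2):R

3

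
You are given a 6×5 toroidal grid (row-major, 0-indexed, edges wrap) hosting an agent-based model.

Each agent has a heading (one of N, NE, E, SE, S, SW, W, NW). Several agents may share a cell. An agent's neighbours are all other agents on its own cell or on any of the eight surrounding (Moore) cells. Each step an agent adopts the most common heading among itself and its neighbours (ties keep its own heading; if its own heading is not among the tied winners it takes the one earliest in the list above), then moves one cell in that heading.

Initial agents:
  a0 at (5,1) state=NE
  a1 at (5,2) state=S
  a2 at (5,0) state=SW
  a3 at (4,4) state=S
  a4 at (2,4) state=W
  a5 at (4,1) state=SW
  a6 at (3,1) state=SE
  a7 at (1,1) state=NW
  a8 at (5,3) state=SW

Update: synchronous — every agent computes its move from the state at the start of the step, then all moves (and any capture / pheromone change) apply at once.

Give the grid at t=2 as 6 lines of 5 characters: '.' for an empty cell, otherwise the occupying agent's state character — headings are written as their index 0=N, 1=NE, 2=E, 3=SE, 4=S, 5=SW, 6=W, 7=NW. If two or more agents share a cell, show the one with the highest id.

..5.5
5.555
..6..
.....
.....
...3.

t=1: a0@(0,0):SW a1@(0,1):SW a2@(0,4):SW a3@(5,3):SW a4@(2,3):W a5@(5,0):SW a6@(4,2):SE a7@(0,0):NW a8@(0,3):S
t=2: a0@(1,4):SW a1@(1,0):SW a2@(1,3):SW a3@(0,2):SW a4@(2,2):W a5@(0,4):SW a6@(5,3):SE a7@(1,4):SW a8@(1,2):SW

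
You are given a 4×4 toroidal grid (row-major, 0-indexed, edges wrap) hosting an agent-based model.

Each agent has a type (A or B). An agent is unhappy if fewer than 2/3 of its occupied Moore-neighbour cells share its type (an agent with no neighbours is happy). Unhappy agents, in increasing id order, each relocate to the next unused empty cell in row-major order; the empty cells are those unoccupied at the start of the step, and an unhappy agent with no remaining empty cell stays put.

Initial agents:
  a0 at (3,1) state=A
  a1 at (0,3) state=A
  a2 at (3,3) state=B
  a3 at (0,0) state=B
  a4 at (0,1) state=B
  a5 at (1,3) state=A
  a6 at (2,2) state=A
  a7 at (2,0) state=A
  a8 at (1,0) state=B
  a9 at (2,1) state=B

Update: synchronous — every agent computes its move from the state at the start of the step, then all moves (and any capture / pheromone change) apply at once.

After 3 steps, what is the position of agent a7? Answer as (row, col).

(2, 0)

t=1: a0@(0,2):A a1@(1,1):A a2@(1,2):B a3@(2,3):B a4@(0,1):B a5@(3,0):A a6@(3,2):A a7@(2,0):A a8@(1,0):B a9@(2,1):B
t=2: a0@(0,0):A a1@(0,3):A a2@(1,3):B a3@(2,2):B a4@(3,1):B a5@(3,3):A a6@(3,2):A a7@(2,0):A a8@(1,0):B a9@(2,1):B
t=3: a0@(0,1):A a1@(0,2):A a2@(1,1):B a3@(1,2):B a4@(2,3):B a5@(3,3):A a6@(3,0):A a7@(2,0):A a8@(1,0):B a9@(2,1):B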